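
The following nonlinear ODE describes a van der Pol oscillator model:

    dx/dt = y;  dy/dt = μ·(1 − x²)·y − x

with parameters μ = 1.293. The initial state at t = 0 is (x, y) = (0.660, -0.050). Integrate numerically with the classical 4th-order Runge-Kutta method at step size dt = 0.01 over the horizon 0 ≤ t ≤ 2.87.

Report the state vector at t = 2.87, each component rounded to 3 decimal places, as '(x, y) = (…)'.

(x, y) = (-1.600, 0.441)

t=0.000: state=(0.660, -0.050)
step 1 (dt=0.01): k1=(-0.050, -0.696), k2=(-0.053, -0.699), k3=(-0.053, -0.699), k4=(-0.057, -0.701); state += dt/6·(k1+2k2+2k3+k4)
t=0.010: state=(0.659, -0.057)
t=0.020: state=(0.659, -0.064)
t=0.030: state=(0.658, -0.071)
continuing one RK4 step at a time; state shown every 10 steps (Δt=0.1):
t=0.100: state=(0.651, -0.122)
t=0.200: state=(0.635, -0.198)
t=0.300: state=(0.612, -0.280)
t=0.400: state=(0.579, -0.366)
t=0.500: state=(0.538, -0.459)
t=0.600: state=(0.487, -0.559)
t=0.700: state=(0.426, -0.667)
t=0.800: state=(0.354, -0.786)
t=0.900: state=(0.269, -0.916)
t=1.000: state=(0.170, -1.059)
t=1.100: state=(0.056, -1.216)
t=1.200: state=(-0.074, -1.383)
t=1.300: state=(-0.220, -1.553)
t=1.400: state=(-0.384, -1.715)
t=1.500: state=(-0.562, -1.846)
t=1.600: state=(-0.751, -1.919)
t=1.700: state=(-0.943, -1.903)
t=1.800: state=(-1.128, -1.782)
t=1.900: state=(-1.296, -1.558)
t=2.000: state=(-1.437, -1.262)
t=2.100: state=(-1.548, -0.938)
t=2.200: state=(-1.625, -0.626)
t=2.300: state=(-1.674, -0.353)
t=2.400: state=(-1.698, -0.128)
t=2.500: state=(-1.701, 0.051)
t=2.600: state=(-1.689, 0.191)
t=2.700: state=(-1.664, 0.300)
t=2.800: state=(-1.629, 0.389)
t=2.870: state=(-1.600, 0.441)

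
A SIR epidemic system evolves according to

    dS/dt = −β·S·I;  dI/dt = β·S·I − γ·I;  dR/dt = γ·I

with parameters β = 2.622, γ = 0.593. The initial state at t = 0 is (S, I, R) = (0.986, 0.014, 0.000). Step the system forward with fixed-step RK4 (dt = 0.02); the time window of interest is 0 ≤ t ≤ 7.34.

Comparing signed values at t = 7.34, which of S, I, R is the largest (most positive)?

largest component: R

t=0.000: state=(0.986, 0.014, 0.000)
step 1 (dt=0.02): k1=(-0.036, 0.028, 0.008), k2=(-0.037, 0.028, 0.008), k3=(-0.037, 0.028, 0.008), k4=(-0.038, 0.029, 0.009); state += dt/6·(k1+2k2+2k3+k4)
t=0.020: state=(0.985, 0.015, 0.000)
t=0.040: state=(0.984, 0.015, 0.000)
t=0.060: state=(0.984, 0.016, 0.001)
continuing one RK4 step at a time; state shown every 25 steps (Δt=0.5):
t=0.500: state=(0.956, 0.037, 0.007)
t=1.000: state=(0.882, 0.093, 0.025)
t=1.500: state=(0.731, 0.201, 0.068)
t=2.000: state=(0.513, 0.339, 0.148)
t=2.500: state=(0.307, 0.429, 0.264)
t=3.000: state=(0.173, 0.433, 0.393)
t=3.500: state=(0.101, 0.384, 0.515)
t=4.000: state=(0.064, 0.317, 0.619)
t=4.500: state=(0.044, 0.252, 0.704)
t=5.000: state=(0.033, 0.197, 0.770)
t=5.500: state=(0.026, 0.152, 0.822)
t=6.000: state=(0.022, 0.117, 0.861)
t=6.500: state=(0.019, 0.089, 0.892)
t=7.000: state=(0.017, 0.068, 0.915)
t=7.340: state=(0.016, 0.056, 0.927)
compare at T: S=0.016, I=0.056, R=0.927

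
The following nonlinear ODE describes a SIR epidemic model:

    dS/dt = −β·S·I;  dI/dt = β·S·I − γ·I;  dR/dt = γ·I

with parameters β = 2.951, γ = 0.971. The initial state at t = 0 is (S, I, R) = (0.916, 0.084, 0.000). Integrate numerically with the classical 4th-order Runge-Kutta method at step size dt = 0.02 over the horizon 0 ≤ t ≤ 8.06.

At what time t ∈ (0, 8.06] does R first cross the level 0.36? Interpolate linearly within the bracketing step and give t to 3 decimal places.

t=0.000: state=(0.916, 0.084, 0.000)
step 1 (dt=0.02): k1=(-0.227, 0.145, 0.082), k2=(-0.230, 0.147, 0.083), k3=(-0.230, 0.147, 0.083), k4=(-0.234, 0.149, 0.084); state += dt/6·(k1+2k2+2k3+k4)
t=0.020: state=(0.911, 0.087, 0.002)
t=0.040: state=(0.907, 0.090, 0.003)
t=0.060: state=(0.902, 0.093, 0.005)
continuing one RK4 step at a time; state shown every 25 steps (Δt=0.5):
t=0.500: state=(0.758, 0.180, 0.062)
t=1.000: state=(0.535, 0.288, 0.177)
t=1.500: state=(0.335, 0.334, 0.331)
t=1.580: state=(0.309, 0.333, 0.357)
next step: t=1.600: state=(0.303, 0.333, 0.364) — R has crossed 0.36
linear interpolation between t=1.580 (0.35735) and t=1.600 (0.36382) → t≈1.588

t = 1.588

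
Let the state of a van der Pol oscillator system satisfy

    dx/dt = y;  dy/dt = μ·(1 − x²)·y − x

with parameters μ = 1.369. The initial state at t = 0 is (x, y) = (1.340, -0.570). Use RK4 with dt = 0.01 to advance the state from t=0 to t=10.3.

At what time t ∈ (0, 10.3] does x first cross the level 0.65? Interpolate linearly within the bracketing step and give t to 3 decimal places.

t=0.000: state=(1.340, -0.570)
step 1 (dt=0.01): k1=(-0.570, -0.719), k2=(-0.574, -0.718), k3=(-0.574, -0.718), k4=(-0.577, -0.718); state += dt/6·(k1+2k2+2k3+k4)
t=0.010: state=(1.334, -0.577)
t=0.020: state=(1.328, -0.584)
t=0.030: state=(1.323, -0.592)
continuing one RK4 step at a time; state shown every 50 steps (Δt=0.5):
t=0.500: state=(0.960, -0.979)
t=0.760: state=(0.663, -1.328)
next step: t=0.770: state=(0.650, -1.345) — x has crossed 0.65
linear interpolation between t=0.760 (0.66330) and t=0.770 (0.64993) → t≈0.770

t = 0.770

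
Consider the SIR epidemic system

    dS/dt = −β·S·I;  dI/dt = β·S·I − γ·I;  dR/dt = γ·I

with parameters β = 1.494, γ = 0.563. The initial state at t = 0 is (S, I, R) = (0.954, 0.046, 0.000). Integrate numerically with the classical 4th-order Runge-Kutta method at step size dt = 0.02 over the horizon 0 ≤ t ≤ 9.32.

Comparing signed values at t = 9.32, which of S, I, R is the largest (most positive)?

t=0.000: state=(0.954, 0.046, 0.000)
step 1 (dt=0.02): k1=(-0.066, 0.040, 0.026), k2=(-0.066, 0.040, 0.026), k3=(-0.066, 0.040, 0.026), k4=(-0.067, 0.040, 0.026); state += dt/6·(k1+2k2+2k3+k4)
t=0.020: state=(0.953, 0.047, 0.001)
t=0.040: state=(0.951, 0.048, 0.001)
t=0.060: state=(0.950, 0.048, 0.002)
continuing one RK4 step at a time; state shown every 25 steps (Δt=0.5):
t=0.500: state=(0.914, 0.070, 0.016)
t=1.000: state=(0.858, 0.102, 0.040)
t=1.500: state=(0.783, 0.143, 0.074)
t=2.000: state=(0.692, 0.187, 0.121)
t=2.500: state=(0.593, 0.228, 0.179)
t=3.000: state=(0.494, 0.258, 0.248)
t=3.500: state=(0.405, 0.272, 0.323)
t=4.000: state=(0.330, 0.270, 0.400)
t=4.500: state=(0.271, 0.255, 0.474)
t=5.000: state=(0.226, 0.231, 0.542)
t=5.500: state=(0.192, 0.204, 0.604)
t=6.000: state=(0.167, 0.176, 0.657)
t=6.500: state=(0.148, 0.149, 0.703)
t=7.000: state=(0.133, 0.125, 0.742)
t=7.500: state=(0.122, 0.104, 0.774)
t=8.000: state=(0.114, 0.086, 0.800)
t=8.500: state=(0.108, 0.070, 0.822)
t=9.000: state=(0.103, 0.057, 0.840)
t=9.320: state=(0.100, 0.050, 0.850)
compare at T: S=0.100, I=0.050, R=0.850

largest component: R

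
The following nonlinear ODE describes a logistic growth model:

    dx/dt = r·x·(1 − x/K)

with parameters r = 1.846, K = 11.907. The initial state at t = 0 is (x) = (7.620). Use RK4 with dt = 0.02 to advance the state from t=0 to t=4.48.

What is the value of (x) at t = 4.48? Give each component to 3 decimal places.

(x) = (11.905)

t=0.000: state=(7.620)
step 1 (dt=0.02): k1=(5.065), k2=(5.038), k3=(5.038), k4=(5.011); state += dt/6·(k1+2k2+2k3+k4)
t=0.020: state=(7.721)
t=0.040: state=(7.820)
t=0.060: state=(7.919)
continuing one RK4 step at a time; state shown every 10 steps (Δt=0.2):
t=0.200: state=(8.573)
t=0.400: state=(9.384)
t=0.600: state=(10.041)
t=0.800: state=(10.551)
t=1.000: state=(10.936)
t=1.200: state=(11.218)
t=1.400: state=(11.422)
t=1.600: state=(11.568)
t=1.800: state=(11.670)
t=2.000: state=(11.742)
t=2.200: state=(11.793)
t=2.400: state=(11.828)
t=2.600: state=(11.852)
t=2.800: state=(11.869)
t=3.000: state=(11.881)
t=3.200: state=(11.889)
t=3.400: state=(11.894)
t=3.600: state=(11.898)
t=3.800: state=(11.901)
t=4.000: state=(11.903)
t=4.200: state=(11.904)
t=4.400: state=(11.905)
t=4.480: state=(11.905)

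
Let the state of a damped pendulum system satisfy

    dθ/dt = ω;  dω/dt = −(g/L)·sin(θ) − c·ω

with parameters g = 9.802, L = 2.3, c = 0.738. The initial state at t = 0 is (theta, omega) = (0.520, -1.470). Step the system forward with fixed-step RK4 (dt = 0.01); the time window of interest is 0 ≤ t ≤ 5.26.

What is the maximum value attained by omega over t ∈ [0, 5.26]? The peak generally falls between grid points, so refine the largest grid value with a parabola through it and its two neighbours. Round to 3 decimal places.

t=0.000: state=(0.520, -1.470)
step 1 (dt=0.01): k1=(-1.470, -1.033), k2=(-1.475, -1.002), k3=(-1.475, -1.002), k4=(-1.480, -0.971); state += dt/6·(k1+2k2+2k3+k4)
t=0.010: state=(0.505, -1.480)
t=0.020: state=(0.490, -1.489)
t=0.030: state=(0.475, -1.498)
continuing one RK4 step at a time; state shown every 20 steps (Δt=0.2):
t=0.200: state=(0.214, -1.550)
t=0.400: state=(-0.083, -1.383)
t=0.600: state=(-0.327, -1.026)
t=0.800: state=(-0.487, -0.565)
t=1.000: state=(-0.552, -0.088)
t=1.200: state=(-0.526, 0.335)
t=1.400: state=(-0.425, 0.654)
t=1.600: state=(-0.273, 0.836)
t=1.800: state=(-0.100, 0.867)
t=2.000: state=(0.064, 0.759)
t=2.200: state=(0.196, 0.548)
t=2.400: state=(0.280, 0.282)
t=2.600: state=(0.309, 0.010)
t=2.800: state=(0.286, -0.227)
t=3.000: state=(0.222, -0.396)
t=3.200: state=(0.133, -0.482)
t=3.400: state=(0.035, -0.482)
t=3.600: state=(-0.055, -0.406)
t=3.800: state=(-0.124, -0.278)
t=4.000: state=(-0.164, -0.124)
t=4.200: state=(-0.173, 0.028)
t=4.400: state=(-0.154, 0.155)
t=4.600: state=(-0.114, 0.241)
t=4.800: state=(-0.061, 0.277)
t=5.000: state=(-0.006, 0.265)
t=5.200: state=(0.042, 0.213)
t=5.260: state=(0.054, 0.192)
largest grid value and its neighbours: omega(1.730)=0.87295, omega(1.740)=0.87317, omega(1.750)=0.87302
parabola through these three points peaks at t≈1.741 with omega≈0.87317

max omega = 0.873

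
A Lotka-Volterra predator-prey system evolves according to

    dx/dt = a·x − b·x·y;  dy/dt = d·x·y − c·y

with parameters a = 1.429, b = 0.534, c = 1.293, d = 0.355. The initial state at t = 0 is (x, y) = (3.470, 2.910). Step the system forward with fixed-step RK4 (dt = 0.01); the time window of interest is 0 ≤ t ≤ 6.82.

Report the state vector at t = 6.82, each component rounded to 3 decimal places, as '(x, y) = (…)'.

(x, y) = (3.733, 2.433)

t=0.000: state=(3.470, 2.910)
step 1 (dt=0.01): k1=(-0.434, -0.178), k2=(-0.432, -0.180), k3=(-0.432, -0.180), k4=(-0.430, -0.182); state += dt/6·(k1+2k2+2k3+k4)
t=0.010: state=(3.466, 2.908)
t=0.020: state=(3.461, 2.906)
t=0.030: state=(3.457, 2.904)
continuing one RK4 step at a time; state shown every 25 steps (Δt=0.25):
t=0.250: state=(3.375, 2.853)
t=0.500: state=(3.312, 2.778)
t=0.750: state=(3.286, 2.694)
t=1.000: state=(3.297, 2.611)
t=1.250: state=(3.343, 2.536)
t=1.500: state=(3.420, 2.478)
t=1.750: state=(3.521, 2.440)
t=2.000: state=(3.638, 2.426)
t=2.250: state=(3.760, 2.438)
t=2.500: state=(3.872, 2.477)
t=2.750: state=(3.961, 2.538)
t=3.000: state=(4.014, 2.618)
t=3.250: state=(4.021, 2.708)
t=3.500: state=(3.981, 2.796)
t=3.750: state=(3.897, 2.872)
t=4.000: state=(3.782, 2.923)
t=4.250: state=(3.653, 2.943)
t=4.500: state=(3.528, 2.929)
t=4.750: state=(3.419, 2.885)
t=5.000: state=(3.340, 2.818)
t=5.250: state=(3.295, 2.737)
t=5.500: state=(3.287, 2.652)
t=5.750: state=(3.315, 2.572)
t=6.000: state=(3.377, 2.505)
t=6.250: state=(3.467, 2.456)
t=6.500: state=(3.578, 2.430)
t=6.750: state=(3.699, 2.429)
t=6.820: state=(3.733, 2.433)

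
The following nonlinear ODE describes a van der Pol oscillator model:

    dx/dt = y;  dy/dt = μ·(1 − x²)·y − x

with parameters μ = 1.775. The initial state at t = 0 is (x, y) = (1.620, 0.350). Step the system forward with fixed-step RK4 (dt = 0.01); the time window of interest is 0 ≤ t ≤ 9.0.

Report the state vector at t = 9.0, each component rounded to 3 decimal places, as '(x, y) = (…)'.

t=0.000: state=(1.620, 0.350)
step 1 (dt=0.01): k1=(0.350, -2.629), k2=(0.337, -2.596), k3=(0.337, -2.597), k4=(0.324, -2.564); state += dt/6·(k1+2k2+2k3+k4)
t=0.010: state=(1.623, 0.324)
t=0.020: state=(1.626, 0.299)
t=0.030: state=(1.629, 0.274)
continuing one RK4 step at a time; state shown every 50 steps (Δt=0.5):
t=0.500: state=(1.579, -0.350)
t=1.000: state=(1.338, -0.601)
t=1.500: state=(0.960, -0.960)
t=2.000: state=(0.271, -1.999)
t=2.500: state=(-1.207, -3.373)
t=3.000: state=(-2.011, -0.151)
t=3.500: state=(-1.914, 0.349)
t=4.000: state=(-1.714, 0.445)
t=4.500: state=(-1.465, 0.564)
t=5.000: state=(-1.131, 0.806)
t=5.500: state=(-0.592, 1.474)
t=6.000: state=(0.568, 3.349)
t=6.500: state=(1.920, 0.990)
t=7.000: state=(1.975, -0.280)
t=7.500: state=(1.796, -0.411)
t=8.000: state=(1.567, -0.510)
t=8.500: state=(1.272, -0.689)
t=9.000: state=(0.837, -1.127)

(x, y) = (0.837, -1.127)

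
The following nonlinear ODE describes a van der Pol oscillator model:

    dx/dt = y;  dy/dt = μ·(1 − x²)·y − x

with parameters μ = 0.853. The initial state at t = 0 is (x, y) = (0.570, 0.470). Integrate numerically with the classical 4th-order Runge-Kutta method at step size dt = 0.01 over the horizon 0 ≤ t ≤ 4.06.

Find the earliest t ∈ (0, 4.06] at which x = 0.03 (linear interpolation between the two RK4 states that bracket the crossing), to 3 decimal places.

t=0.000: state=(0.570, 0.470)
step 1 (dt=0.01): k1=(0.470, -0.299), k2=(0.469, -0.304), k3=(0.468, -0.304), k4=(0.467, -0.308); state += dt/6·(k1+2k2+2k3+k4)
t=0.010: state=(0.575, 0.467)
t=0.020: state=(0.579, 0.464)
t=0.030: state=(0.584, 0.461)
continuing one RK4 step at a time; state shown every 20 steps (Δt=0.2):
t=0.200: state=(0.657, 0.393)
t=0.400: state=(0.725, 0.285)
t=0.600: state=(0.769, 0.152)
t=0.800: state=(0.785, 0.001)
t=1.000: state=(0.769, -0.160)
t=1.200: state=(0.720, -0.328)
t=1.400: state=(0.637, -0.503)
t=1.600: state=(0.519, -0.686)
t=1.800: state=(0.362, -0.882)
t=2.000: state=(0.165, -1.092)
t=2.110: state=(0.038, -1.210)
next step: t=2.120: state=(0.026, -1.220) — x has crossed 0.03
linear interpolation between t=2.110 (0.03829) and t=2.120 (0.02615) → t≈2.117

t = 2.117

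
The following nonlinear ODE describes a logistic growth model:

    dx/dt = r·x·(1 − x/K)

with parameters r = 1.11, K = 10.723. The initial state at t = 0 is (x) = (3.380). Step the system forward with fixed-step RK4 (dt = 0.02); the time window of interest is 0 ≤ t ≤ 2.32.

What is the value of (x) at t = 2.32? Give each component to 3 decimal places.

(x) = (9.201)

t=0.000: state=(3.380)
step 1 (dt=0.02): k1=(2.569), k2=(2.580), k3=(2.580), k4=(2.590); state += dt/6·(k1+2k2+2k3+k4)
t=0.020: state=(3.432)
t=0.040: state=(3.484)
t=0.060: state=(3.536)
continuing one RK4 step at a time; state shown every 5 steps (Δt=0.1):
t=0.100: state=(3.642)
t=0.200: state=(3.914)
t=0.300: state=(4.193)
t=0.400: state=(4.480)
t=0.500: state=(4.772)
t=0.600: state=(5.067)
t=0.700: state=(5.365)
t=0.800: state=(5.662)
t=0.900: state=(5.957)
t=1.000: state=(6.249)
t=1.100: state=(6.535)
t=1.200: state=(6.815)
t=1.300: state=(7.086)
t=1.400: state=(7.348)
t=1.500: state=(7.599)
t=1.600: state=(7.839)
t=1.700: state=(8.067)
t=1.800: state=(8.283)
t=1.900: state=(8.486)
t=2.000: state=(8.676)
t=2.100: state=(8.853)
t=2.200: state=(9.019)
t=2.300: state=(9.172)
t=2.320: state=(9.201)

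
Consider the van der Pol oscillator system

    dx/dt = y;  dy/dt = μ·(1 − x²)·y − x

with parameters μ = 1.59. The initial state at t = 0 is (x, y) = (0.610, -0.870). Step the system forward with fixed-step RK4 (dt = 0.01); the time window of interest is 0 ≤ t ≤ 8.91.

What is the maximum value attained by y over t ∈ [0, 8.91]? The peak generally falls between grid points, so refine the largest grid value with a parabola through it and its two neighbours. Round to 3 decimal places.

max y = 3.326

t=0.000: state=(0.610, -0.870)
step 1 (dt=0.01): k1=(-0.870, -1.479), k2=(-0.877, -1.489), k3=(-0.877, -1.489), k4=(-0.885, -1.500); state += dt/6·(k1+2k2+2k3+k4)
t=0.010: state=(0.601, -0.885)
t=0.020: state=(0.592, -0.900)
t=0.030: state=(0.583, -0.915)
continuing one RK4 step at a time; state shown every 50 steps (Δt=0.5):
t=0.500: state=(-0.069, -1.987)
t=1.000: state=(-1.330, -2.409)
t=1.500: state=(-1.892, -0.103)
t=2.000: state=(-1.780, 0.402)
t=2.500: state=(-1.538, 0.560)
t=3.000: state=(-1.209, 0.782)
t=3.500: state=(-0.706, 1.321)
t=4.000: state=(0.279, 2.828)
t=4.500: state=(1.744, 1.833)
t=5.000: state=(2.004, -0.185)
t=5.500: state=(1.834, -0.426)
t=6.000: state=(1.593, -0.541)
t=6.500: state=(1.281, -0.731)
t=7.000: state=(0.822, -1.176)
t=7.500: state=(-0.034, -2.466)
t=8.000: state=(-1.542, -2.533)
t=8.500: state=(-2.015, 0.055)
t=8.910: state=(-1.908, 0.378)
largest grid value and its neighbours: y(4.190)=3.32373, y(4.200)=3.32581, y(4.210)=3.32436
parabola through these three points peaks at t≈4.201 with y≈3.32582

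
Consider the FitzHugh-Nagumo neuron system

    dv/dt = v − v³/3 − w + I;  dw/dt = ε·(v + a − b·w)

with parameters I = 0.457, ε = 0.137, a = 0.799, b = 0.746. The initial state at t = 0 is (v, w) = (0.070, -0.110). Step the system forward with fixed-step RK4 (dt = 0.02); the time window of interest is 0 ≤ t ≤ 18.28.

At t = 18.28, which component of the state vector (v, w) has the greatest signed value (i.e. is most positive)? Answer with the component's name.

largest component: w

t=0.000: state=(0.070, -0.110)
step 1 (dt=0.02): k1=(0.637, 0.130), k2=(0.642, 0.131), k3=(0.642, 0.131), k4=(0.647, 0.132); state += dt/6·(k1+2k2+2k3+k4)
t=0.020: state=(0.083, -0.107)
t=0.040: state=(0.096, -0.105)
t=0.060: state=(0.109, -0.102)
continuing one RK4 step at a time; state shown every 50 steps (Δt=1):
t=1.000: state=(0.965, 0.068)
t=2.000: state=(1.660, 0.347)
t=3.000: state=(1.685, 0.639)
t=4.000: state=(1.562, 0.892)
t=5.000: state=(1.407, 1.103)
t=6.000: state=(1.224, 1.271)
t=7.000: state=(0.991, 1.397)
t=8.000: state=(0.640, 1.473)
t=9.000: state=(-0.077, 1.477)
t=10.000: state=(-1.515, 1.335)
t=11.000: state=(-1.976, 1.068)
t=12.000: state=(-1.920, 0.814)
t=13.000: state=(-1.835, 0.594)
t=14.000: state=(-1.749, 0.407)
t=15.000: state=(-1.666, 0.250)
t=16.000: state=(-1.584, 0.118)
t=17.000: state=(-1.505, 0.009)
t=18.000: state=(-1.427, -0.078)
t=18.280: state=(-1.406, -0.099)
compare at T: v=-1.406, w=-0.099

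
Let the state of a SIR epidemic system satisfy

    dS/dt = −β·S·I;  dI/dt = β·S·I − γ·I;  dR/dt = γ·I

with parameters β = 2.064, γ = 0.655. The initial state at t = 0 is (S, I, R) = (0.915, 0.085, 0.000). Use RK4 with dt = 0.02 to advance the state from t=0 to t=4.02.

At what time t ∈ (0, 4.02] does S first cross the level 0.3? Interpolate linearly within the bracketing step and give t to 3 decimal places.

t=0.000: state=(0.915, 0.085, 0.000)
step 1 (dt=0.02): k1=(-0.161, 0.105, 0.056), k2=(-0.162, 0.106, 0.056), k3=(-0.162, 0.106, 0.056), k4=(-0.164, 0.107, 0.057); state += dt/6·(k1+2k2+2k3+k4)
t=0.020: state=(0.912, 0.087, 0.001)
t=0.040: state=(0.908, 0.089, 0.002)
t=0.060: state=(0.905, 0.091, 0.003)
continuing one RK4 step at a time; state shown every 10 steps (Δt=0.2):
t=0.200: state=(0.879, 0.108, 0.013)
t=0.400: state=(0.836, 0.135, 0.028)
t=0.600: state=(0.786, 0.166, 0.048)
t=0.800: state=(0.729, 0.199, 0.072)
t=1.000: state=(0.667, 0.233, 0.100)
t=1.200: state=(0.602, 0.265, 0.133)
t=1.400: state=(0.536, 0.294, 0.170)
t=1.600: state=(0.473, 0.318, 0.210)
t=1.800: state=(0.413, 0.335, 0.253)
t=2.000: state=(0.359, 0.344, 0.297)
t=2.200: state=(0.311, 0.347, 0.342)
t=2.240: state=(0.302, 0.346, 0.351)
next step: t=2.260: state=(0.298, 0.346, 0.356) — S has crossed 0.3
linear interpolation between t=2.240 (0.30233) and t=2.260 (0.29805) → t≈2.251

t = 2.251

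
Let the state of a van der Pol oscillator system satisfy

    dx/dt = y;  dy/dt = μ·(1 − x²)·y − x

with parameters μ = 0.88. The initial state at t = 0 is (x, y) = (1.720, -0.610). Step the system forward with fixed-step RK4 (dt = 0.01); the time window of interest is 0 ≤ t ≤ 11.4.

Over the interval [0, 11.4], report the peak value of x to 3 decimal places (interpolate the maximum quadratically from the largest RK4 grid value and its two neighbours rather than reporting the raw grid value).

t=0.000: state=(1.720, -0.610)
step 1 (dt=0.01): k1=(-0.610, -0.669), k2=(-0.613, -0.666), k3=(-0.613, -0.666), k4=(-0.617, -0.663); state += dt/6·(k1+2k2+2k3+k4)
t=0.010: state=(1.714, -0.617)
t=0.020: state=(1.708, -0.623)
t=0.030: state=(1.701, -0.630)
continuing one RK4 step at a time; state shown every 50 steps (Δt=0.5):
t=0.500: state=(1.337, -0.926)
t=1.000: state=(0.769, -1.394)
t=1.500: state=(-0.123, -2.224)
t=2.000: state=(-1.339, -2.227)
t=2.500: state=(-1.977, -0.355)
t=3.000: state=(-1.908, 0.463)
t=3.500: state=(-1.594, 0.772)
t=4.000: state=(-1.131, 1.104)
t=4.500: state=(-0.443, 1.717)
t=5.000: state=(0.636, 2.535)
t=5.500: state=(1.740, 1.419)
t=6.000: state=(2.002, -0.128)
t=6.500: state=(1.796, -0.613)
t=7.000: state=(1.420, -0.894)
t=7.500: state=(0.879, -1.313)
t=8.000: state=(0.043, -2.096)
t=8.500: state=(-1.167, -2.422)
t=9.000: state=(-1.948, -0.589)
t=9.500: state=(-1.945, 0.397)
t=10.000: state=(-1.655, 0.730)
t=10.500: state=(-1.217, 1.039)
t=11.000: state=(-0.575, 1.591)
t=11.400: state=(0.199, 2.298)
largest grid value and its neighbours: x(5.920)=2.00661, x(5.930)=2.00672, x(5.940)=2.00663
parabola through these three points peaks at t≈5.930 with x≈2.00672

max x = 2.007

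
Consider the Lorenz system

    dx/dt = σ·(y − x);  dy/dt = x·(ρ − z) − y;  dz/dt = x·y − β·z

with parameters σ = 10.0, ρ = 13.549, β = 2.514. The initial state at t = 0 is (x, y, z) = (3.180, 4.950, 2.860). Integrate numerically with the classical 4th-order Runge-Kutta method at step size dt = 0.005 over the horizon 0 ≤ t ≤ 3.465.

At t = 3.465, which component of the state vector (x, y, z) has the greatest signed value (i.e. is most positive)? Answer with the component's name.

t=0.000: state=(3.180, 4.950, 2.860)
step 1 (dt=0.005): k1=(17.700, 29.041, 8.551), k2=(17.984, 29.372, 8.950), k3=(17.985, 29.376, 8.954), k4=(18.270, 29.709, 9.364); state += dt/6·(k1+2k2+2k3+k4)
t=0.005: state=(3.270, 5.097, 2.905)
t=0.010: state=(3.363, 5.247, 2.954)
t=0.015: state=(3.458, 5.401, 3.007)
continuing one RK4 step at a time; state shown every 40 steps (Δt=0.2):
t=0.200: state=(8.730, 11.757, 10.441)
t=0.400: state=(7.673, 3.743, 19.388)
t=0.600: state=(1.865, 0.589, 12.716)
t=0.800: state=(1.076, 1.223, 7.853)
t=1.000: state=(2.058, 2.955, 5.242)
t=1.200: state=(5.200, 7.544, 6.205)
t=1.400: state=(9.334, 9.604, 15.816)
t=1.600: state=(5.093, 2.377, 16.298)
t=1.800: state=(2.200, 1.846, 10.744)
t=2.000: state=(2.711, 3.494, 7.448)
t=2.200: state=(5.405, 7.294, 8.007)
t=2.400: state=(8.420, 8.572, 15.002)
t=2.600: state=(5.435, 3.398, 15.606)
t=2.800: state=(3.112, 2.832, 11.149)
t=3.000: state=(3.793, 4.677, 8.665)
t=3.200: state=(6.347, 7.784, 10.439)
t=3.400: state=(7.498, 6.785, 15.353)
t=3.465: state=(6.799, 5.437, 15.663)
compare at T: x=6.799, y=5.437, z=15.663

largest component: z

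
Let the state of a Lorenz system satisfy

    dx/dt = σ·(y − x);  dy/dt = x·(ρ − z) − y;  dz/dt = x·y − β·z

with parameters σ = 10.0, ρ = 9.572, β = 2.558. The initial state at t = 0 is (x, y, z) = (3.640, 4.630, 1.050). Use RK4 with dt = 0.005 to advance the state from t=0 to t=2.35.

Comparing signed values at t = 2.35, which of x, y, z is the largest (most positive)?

t=0.000: state=(3.640, 4.630, 1.050)
step 1 (dt=0.005): k1=(9.900, 26.390, 14.167), k2=(10.312, 26.405, 14.433), k3=(10.302, 26.411, 14.436), k4=(10.705, 26.431, 14.709); state += dt/6·(k1+2k2+2k3+k4)
t=0.005: state=(3.692, 4.762, 1.122)
t=0.010: state=(3.747, 4.894, 1.197)
t=0.015: state=(3.806, 5.027, 1.275)
continuing one RK4 step at a time; state shown every 20 steps (Δt=0.1):
t=0.100: state=(5.251, 7.312, 3.180)
t=0.200: state=(7.365, 9.253, 7.256)
t=0.300: state=(8.358, 8.179, 12.014)
t=0.400: state=(6.980, 4.681, 13.752)
t=0.500: state=(4.526, 2.240, 12.323)
t=0.600: state=(2.731, 1.452, 10.087)
t=0.700: state=(1.887, 1.414, 8.085)
t=0.800: state=(1.669, 1.663, 6.493)
t=0.900: state=(1.820, 2.114, 5.314)
t=1.000: state=(2.248, 2.813, 4.554)
t=1.100: state=(2.960, 3.825, 4.290)
t=1.200: state=(3.980, 5.146, 4.706)
t=1.300: state=(5.232, 6.513, 6.054)
t=1.400: state=(6.362, 7.224, 8.298)
t=1.500: state=(6.742, 6.577, 10.532)
t=1.600: state=(6.069, 4.988, 11.460)
t=1.700: state=(4.849, 3.622, 10.914)
t=1.800: state=(3.797, 2.968, 9.669)
t=1.900: state=(3.214, 2.869, 8.365)
t=2.000: state=(3.074, 3.121, 7.293)
t=2.100: state=(3.278, 3.627, 6.585)
t=2.200: state=(3.750, 4.334, 6.333)
t=2.300: state=(4.415, 5.139, 6.620)
t=2.350: state=(4.781, 5.512, 6.978)
compare at T: x=4.781, y=5.512, z=6.978

largest component: z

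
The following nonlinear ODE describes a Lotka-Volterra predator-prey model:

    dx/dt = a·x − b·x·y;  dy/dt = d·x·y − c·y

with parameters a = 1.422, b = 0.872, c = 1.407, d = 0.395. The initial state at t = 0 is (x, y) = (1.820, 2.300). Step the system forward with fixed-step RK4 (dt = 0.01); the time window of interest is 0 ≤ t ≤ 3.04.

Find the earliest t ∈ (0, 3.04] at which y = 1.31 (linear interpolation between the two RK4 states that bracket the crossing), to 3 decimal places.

t=0.000: state=(1.820, 2.300)
step 1 (dt=0.01): k1=(-1.062, -1.583), k2=(-1.047, -1.582), k3=(-1.047, -1.582), k4=(-1.031, -1.581); state += dt/6·(k1+2k2+2k3+k4)
t=0.010: state=(1.810, 2.284)
t=0.020: state=(1.799, 2.268)
t=0.030: state=(1.790, 2.253)
continuing one RK4 step at a time; state shown every 10 steps (Δt=0.1):
t=0.100: state=(1.729, 2.143)
t=0.200: state=(1.664, 1.991)
t=0.300: state=(1.623, 1.845)
t=0.400: state=(1.603, 1.708)
t=0.500: state=(1.601, 1.581)
t=0.600: state=(1.616, 1.463)
t=0.700: state=(1.648, 1.356)
t=0.740: state=(1.665, 1.316)
next step: t=0.750: state=(1.670, 1.306) — y has crossed 1.31
linear interpolation between t=0.740 (1.31578) and t=0.750 (1.30596) → t≈0.746

t = 0.746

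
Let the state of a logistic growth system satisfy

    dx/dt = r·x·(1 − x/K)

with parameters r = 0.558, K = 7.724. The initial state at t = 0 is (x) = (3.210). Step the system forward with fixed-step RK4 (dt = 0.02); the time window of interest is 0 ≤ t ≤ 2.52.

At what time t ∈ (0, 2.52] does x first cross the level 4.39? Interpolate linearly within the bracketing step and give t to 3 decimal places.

t = 1.104

t=0.000: state=(3.210)
step 1 (dt=0.02): k1=(1.047), k2=(1.048), k3=(1.048), k4=(1.049); state += dt/6·(k1+2k2+2k3+k4)
t=0.020: state=(3.231)
t=0.040: state=(3.252)
t=0.060: state=(3.273)
continuing one RK4 step at a time; state shown every 5 steps (Δt=0.1):
t=0.100: state=(3.315)
t=0.200: state=(3.421)
t=0.300: state=(3.528)
t=0.400: state=(3.635)
t=0.500: state=(3.742)
t=0.600: state=(3.850)
t=0.700: state=(3.958)
t=0.800: state=(4.066)
t=0.900: state=(4.173)
t=1.000: state=(4.280)
t=1.100: state=(4.386)
next step: t=1.120: state=(4.407) — x has crossed 4.39
linear interpolation between t=1.100 (4.38570) and t=1.120 (4.40684) → t≈1.104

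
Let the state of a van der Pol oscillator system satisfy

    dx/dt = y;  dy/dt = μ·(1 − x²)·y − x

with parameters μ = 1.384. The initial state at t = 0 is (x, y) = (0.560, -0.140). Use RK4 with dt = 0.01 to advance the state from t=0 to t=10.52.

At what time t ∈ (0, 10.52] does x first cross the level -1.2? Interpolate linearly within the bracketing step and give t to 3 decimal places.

t = 1.688

t=0.000: state=(0.560, -0.140)
step 1 (dt=0.01): k1=(-0.140, -0.693), k2=(-0.143, -0.696), k3=(-0.143, -0.696), k4=(-0.147, -0.698); state += dt/6·(k1+2k2+2k3+k4)
t=0.010: state=(0.559, -0.147)
t=0.020: state=(0.557, -0.154)
t=0.030: state=(0.555, -0.161)
continuing one RK4 step at a time; state shown every 50 steps (Δt=0.5):
t=0.500: state=(0.391, -0.567)
t=1.000: state=(-0.050, -1.249)
t=1.500: state=(-0.865, -1.864)
t=1.680: state=(-1.187, -1.651)
next step: t=1.690: state=(-1.203, -1.629) — x has crossed -1.2
linear interpolation between t=1.680 (-1.18685) and t=1.690 (-1.20326) → t≈1.688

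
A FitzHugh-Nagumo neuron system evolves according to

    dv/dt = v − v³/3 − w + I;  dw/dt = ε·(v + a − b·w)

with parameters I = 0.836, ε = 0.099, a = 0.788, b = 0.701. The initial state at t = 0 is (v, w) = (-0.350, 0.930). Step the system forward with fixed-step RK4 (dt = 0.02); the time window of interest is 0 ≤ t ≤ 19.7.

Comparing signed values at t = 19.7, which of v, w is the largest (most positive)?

t=0.000: state=(-0.350, 0.930)
step 1 (dt=0.02): k1=(-0.430, -0.021), k2=(-0.433, -0.022), k3=(-0.433, -0.022), k4=(-0.437, -0.022); state += dt/6·(k1+2k2+2k3+k4)
t=0.020: state=(-0.359, 0.930)
t=0.040: state=(-0.367, 0.929)
t=0.060: state=(-0.376, 0.929)
continuing one RK4 step at a time; state shown every 50 steps (Δt=1):
t=1.000: state=(-0.949, 0.883)
t=2.000: state=(-1.505, 0.778)
t=3.000: state=(-1.628, 0.649)
t=4.000: state=(-1.591, 0.526)
t=5.000: state=(-1.523, 0.418)
t=6.000: state=(-1.448, 0.323)
t=7.000: state=(-1.369, 0.242)
t=8.000: state=(-1.286, 0.174)
t=9.000: state=(-1.198, 0.119)
t=10.000: state=(-1.101, 0.076)
t=11.000: state=(-0.988, 0.047)
t=12.000: state=(-0.849, 0.031)
t=13.000: state=(-0.653, 0.032)
t=14.000: state=(-0.315, 0.057)
t=15.000: state=(0.441, 0.130)
t=16.000: state=(1.607, 0.298)
t=17.000: state=(1.872, 0.526)
t=18.000: state=(1.814, 0.743)
t=19.000: state=(1.726, 0.938)
t=19.700: state=(1.662, 1.061)
compare at T: v=1.662, w=1.061

largest component: v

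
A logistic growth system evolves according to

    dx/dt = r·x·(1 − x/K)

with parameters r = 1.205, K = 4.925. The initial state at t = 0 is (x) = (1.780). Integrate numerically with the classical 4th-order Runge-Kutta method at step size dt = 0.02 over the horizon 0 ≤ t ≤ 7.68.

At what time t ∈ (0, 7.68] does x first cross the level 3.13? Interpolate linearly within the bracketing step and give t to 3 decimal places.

t=0.000: state=(1.780)
step 1 (dt=0.02): k1=(1.370), k2=(1.374), k3=(1.374), k4=(1.379); state += dt/6·(k1+2k2+2k3+k4)
t=0.020: state=(1.807)
t=0.040: state=(1.835)
t=0.060: state=(1.863)
continuing one RK4 step at a time; state shown every 25 steps (Δt=0.5):
t=0.500: state=(2.503)
t=0.920: state=(3.111)
next step: t=0.940: state=(3.139) — x has crossed 3.13
linear interpolation between t=0.920 (3.11099) and t=0.940 (3.13851) → t≈0.934

t = 0.934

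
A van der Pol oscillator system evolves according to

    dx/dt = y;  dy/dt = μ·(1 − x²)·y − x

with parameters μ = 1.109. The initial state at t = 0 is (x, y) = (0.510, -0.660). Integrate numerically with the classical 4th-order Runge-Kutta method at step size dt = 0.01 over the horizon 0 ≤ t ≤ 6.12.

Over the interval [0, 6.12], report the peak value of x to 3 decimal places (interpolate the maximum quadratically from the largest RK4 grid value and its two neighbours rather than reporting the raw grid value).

max x = 1.996

t=0.000: state=(0.510, -0.660)
step 1 (dt=0.01): k1=(-0.660, -1.052), k2=(-0.665, -1.055), k3=(-0.665, -1.055), k4=(-0.671, -1.059); state += dt/6·(k1+2k2+2k3+k4)
t=0.010: state=(0.503, -0.671)
t=0.020: state=(0.497, -0.681)
t=0.030: state=(0.490, -0.692)
continuing one RK4 step at a time; state shown every 20 steps (Δt=0.2):
t=0.200: state=(0.356, -0.886)
t=0.400: state=(0.153, -1.147)
t=0.600: state=(-0.105, -1.437)
t=0.800: state=(-0.421, -1.709)
t=1.000: state=(-0.779, -1.840)
t=1.200: state=(-1.136, -1.676)
t=1.400: state=(-1.429, -1.207)
t=1.600: state=(-1.612, -0.633)
t=1.800: state=(-1.689, -0.155)
t=2.000: state=(-1.684, 0.175)
t=2.200: state=(-1.626, 0.394)
t=2.400: state=(-1.531, 0.552)
t=2.600: state=(-1.407, 0.687)
t=2.800: state=(-1.256, 0.824)
t=3.000: state=(-1.075, 0.986)
t=3.200: state=(-0.858, 1.194)
t=3.400: state=(-0.593, 1.478)
t=3.600: state=(-0.260, 1.863)
t=3.800: state=(0.158, 2.331)
t=4.000: state=(0.667, 2.705)
t=4.200: state=(1.207, 2.577)
t=4.400: state=(1.650, 1.769)
t=4.600: state=(1.904, 0.801)
t=4.800: state=(1.992, 0.137)
t=5.000: state=(1.979, -0.221)
t=5.200: state=(1.914, -0.410)
t=5.400: state=(1.820, -0.524)
t=5.600: state=(1.707, -0.611)
t=5.800: state=(1.576, -0.694)
t=6.000: state=(1.428, -0.788)
t=6.120: state=(1.330, -0.855)
largest grid value and its neighbours: x(4.850)=1.99572, x(4.860)=1.99586, x(4.870)=1.99580
parabola through these three points peaks at t≈4.862 with x≈1.99586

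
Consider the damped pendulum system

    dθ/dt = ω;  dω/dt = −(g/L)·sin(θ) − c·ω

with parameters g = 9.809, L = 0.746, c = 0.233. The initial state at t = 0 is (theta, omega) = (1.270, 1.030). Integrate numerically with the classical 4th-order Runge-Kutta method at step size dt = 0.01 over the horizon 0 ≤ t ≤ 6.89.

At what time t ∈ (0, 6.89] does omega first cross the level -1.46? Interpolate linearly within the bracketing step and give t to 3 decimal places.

t=0.000: state=(1.270, 1.030)
step 1 (dt=0.01): k1=(1.030, -12.798), k2=(0.966, -12.803), k3=(0.966, -12.802), k4=(0.902, -12.806); state += dt/6·(k1+2k2+2k3+k4)
t=0.010: state=(1.280, 0.902)
t=0.020: state=(1.288, 0.774)
t=0.030: state=(1.295, 0.646)
t=0.190: state=(1.236, -1.363)
next step: t=0.200: state=(1.222, -1.483) — omega has crossed -1.46
linear interpolation between t=0.190 (-1.36289) and t=0.200 (-1.48347) → t≈0.198

t = 0.198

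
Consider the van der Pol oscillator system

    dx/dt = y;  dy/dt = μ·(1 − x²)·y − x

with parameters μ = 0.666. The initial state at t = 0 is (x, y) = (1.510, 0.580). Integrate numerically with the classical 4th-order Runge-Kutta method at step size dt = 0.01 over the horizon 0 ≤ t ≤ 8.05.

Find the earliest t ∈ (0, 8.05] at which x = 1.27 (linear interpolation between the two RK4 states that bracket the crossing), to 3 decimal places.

t = 1.035

t=0.000: state=(1.510, 0.580)
step 1 (dt=0.01): k1=(0.580, -2.004), k2=(0.570, -2.002), k3=(0.570, -2.002), k4=(0.560, -2.000); state += dt/6·(k1+2k2+2k3+k4)
t=0.010: state=(1.516, 0.560)
t=0.020: state=(1.521, 0.540)
t=0.030: state=(1.527, 0.520)
continuing one RK4 step at a time; state shown every 50 steps (Δt=0.5):
t=0.500: state=(1.573, -0.266)
t=1.000: state=(1.299, -0.800)
t=1.030: state=(1.274, -0.828)
next step: t=1.040: state=(1.266, -0.837) — x has crossed 1.27
linear interpolation between t=1.030 (1.27419) and t=1.040 (1.26586) → t≈1.035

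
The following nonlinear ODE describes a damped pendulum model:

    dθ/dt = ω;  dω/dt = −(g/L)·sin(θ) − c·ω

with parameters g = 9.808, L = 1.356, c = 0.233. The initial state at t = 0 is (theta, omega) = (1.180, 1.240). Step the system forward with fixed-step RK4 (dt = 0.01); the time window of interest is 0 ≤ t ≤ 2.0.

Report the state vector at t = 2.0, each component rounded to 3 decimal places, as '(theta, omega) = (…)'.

t=0.000: state=(1.180, 1.240)
step 1 (dt=0.01): k1=(1.240, -6.977), k2=(1.205, -6.985), k3=(1.205, -6.985), k4=(1.170, -6.993); state += dt/6·(k1+2k2+2k3+k4)
t=0.010: state=(1.192, 1.170)
t=0.020: state=(1.203, 1.100)
t=0.030: state=(1.214, 1.030)
continuing one RK4 step at a time; state shown every 10 steps (Δt=0.1):
t=0.100: state=(1.269, 0.538)
t=0.200: state=(1.288, -0.160)
t=0.300: state=(1.237, -0.839)
t=0.400: state=(1.121, -1.482)
t=0.500: state=(0.943, -2.062)
t=0.600: state=(0.712, -2.542)
t=0.700: state=(0.440, -2.872)
t=0.800: state=(0.144, -3.012)
t=0.900: state=(-0.155, -2.937)
t=1.000: state=(-0.437, -2.660)
t=1.100: state=(-0.682, -2.218)
t=1.200: state=(-0.877, -1.663)
t=1.300: state=(-1.012, -1.043)
t=1.400: state=(-1.084, -0.398)
t=1.500: state=(-1.092, 0.246)
t=1.600: state=(-1.036, 0.867)
t=1.700: state=(-0.920, 1.442)
t=1.800: state=(-0.750, 1.940)
t=1.900: state=(-0.536, 2.324)
t=2.000: state=(-0.290, 2.558)

(theta, omega) = (-0.290, 2.558)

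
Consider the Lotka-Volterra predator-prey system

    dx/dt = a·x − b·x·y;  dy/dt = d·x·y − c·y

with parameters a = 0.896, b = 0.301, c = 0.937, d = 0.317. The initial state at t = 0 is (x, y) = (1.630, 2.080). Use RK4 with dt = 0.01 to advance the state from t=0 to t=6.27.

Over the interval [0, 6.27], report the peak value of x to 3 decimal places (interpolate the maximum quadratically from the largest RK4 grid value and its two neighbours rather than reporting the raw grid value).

t=0.000: state=(1.630, 2.080)
step 1 (dt=0.01): k1=(0.440, -0.874), k2=(0.443, -0.871), k3=(0.443, -0.871), k4=(0.445, -0.868); state += dt/6·(k1+2k2+2k3+k4)
t=0.010: state=(1.634, 2.071)
t=0.020: state=(1.639, 2.063)
t=0.030: state=(1.643, 2.054)
continuing one RK4 step at a time; state shown every 25 steps (Δt=0.25):
t=0.250: state=(1.757, 1.882)
t=0.500: state=(1.920, 1.722)
t=0.750: state=(2.121, 1.598)
t=1.000: state=(2.361, 1.510)
t=1.250: state=(2.642, 1.456)
t=1.500: state=(2.965, 1.438)
t=1.750: state=(3.327, 1.460)
t=2.000: state=(3.722, 1.527)
t=2.250: state=(4.133, 1.649)
t=2.500: state=(4.537, 1.840)
t=2.750: state=(4.894, 2.116)
t=3.000: state=(5.151, 2.495)
t=3.250: state=(5.248, 2.984)
t=3.500: state=(5.133, 3.567)
t=3.750: state=(4.797, 4.189)
t=4.000: state=(4.283, 4.753)
t=4.250: state=(3.686, 5.158)
t=4.500: state=(3.102, 5.339)
t=4.750: state=(2.598, 5.291)
t=5.000: state=(2.200, 5.059)
t=5.250: state=(1.905, 4.706)
t=5.500: state=(1.698, 4.293)
t=5.750: state=(1.563, 3.863)
t=6.000: state=(1.486, 3.448)
t=6.250: state=(1.455, 3.064)
t=6.270: state=(1.455, 3.035)
largest grid value and its neighbours: x(3.240)=5.24763, x(3.250)=5.24769, x(3.260)=5.24740
parabola through these three points peaks at t≈3.247 with x≈5.24771

max x = 5.248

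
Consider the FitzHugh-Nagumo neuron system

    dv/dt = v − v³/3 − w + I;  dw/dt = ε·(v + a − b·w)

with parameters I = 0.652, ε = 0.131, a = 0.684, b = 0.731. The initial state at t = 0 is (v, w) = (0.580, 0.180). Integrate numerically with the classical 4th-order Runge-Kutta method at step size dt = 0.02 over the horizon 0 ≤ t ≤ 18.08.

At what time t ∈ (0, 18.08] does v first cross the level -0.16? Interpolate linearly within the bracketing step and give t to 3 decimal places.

t = 9.883

t=0.000: state=(0.580, 0.180)
step 1 (dt=0.02): k1=(0.987, 0.148), k2=(0.992, 0.149), k3=(0.992, 0.150), k4=(0.997, 0.151); state += dt/6·(k1+2k2+2k3+k4)
t=0.020: state=(0.600, 0.183)
t=0.040: state=(0.620, 0.186)
t=0.060: state=(0.640, 0.189)
continuing one RK4 step at a time; state shown every 50 steps (Δt=1):
t=1.000: state=(1.530, 0.386)
t=2.000: state=(1.744, 0.647)
t=3.000: state=(1.665, 0.887)
t=4.000: state=(1.546, 1.092)
t=5.000: state=(1.414, 1.263)
t=6.000: state=(1.266, 1.400)
t=7.000: state=(1.091, 1.505)
t=8.000: state=(0.861, 1.576)
t=9.000: state=(0.495, 1.604)
t=9.880: state=(-0.157, 1.573)
next step: t=9.900: state=(-0.179, 1.571) — v has crossed -0.16
linear interpolation between t=9.880 (-0.15697) and t=9.900 (-0.17870) → t≈9.883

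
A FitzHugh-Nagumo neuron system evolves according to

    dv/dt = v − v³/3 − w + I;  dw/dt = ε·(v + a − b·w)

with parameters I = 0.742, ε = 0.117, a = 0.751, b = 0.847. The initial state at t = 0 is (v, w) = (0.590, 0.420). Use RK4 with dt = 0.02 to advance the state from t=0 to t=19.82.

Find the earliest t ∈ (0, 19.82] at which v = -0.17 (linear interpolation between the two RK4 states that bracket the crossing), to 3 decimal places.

t=0.000: state=(0.590, 0.420)
step 1 (dt=0.02): k1=(0.844, 0.115), k2=(0.848, 0.116), k3=(0.848, 0.116), k4=(0.852, 0.117); state += dt/6·(k1+2k2+2k3+k4)
t=0.020: state=(0.607, 0.422)
t=0.040: state=(0.624, 0.425)
t=0.060: state=(0.641, 0.427)
continuing one RK4 step at a time; state shown every 50 steps (Δt=1):
t=1.000: state=(1.439, 0.580)
t=2.000: state=(1.696, 0.789)
t=3.000: state=(1.647, 0.986)
t=4.000: state=(1.550, 1.154)
t=5.000: state=(1.442, 1.296)
t=6.000: state=(1.326, 1.411)
t=7.000: state=(1.199, 1.503)
t=8.000: state=(1.050, 1.570)
t=9.000: state=(0.862, 1.612)
t=10.000: state=(0.579, 1.625)
t=11.000: state=(0.024, 1.593)
t=11.200: state=(-0.157, 1.577)
next step: t=11.220: state=(-0.177, 1.576) — v has crossed -0.17
linear interpolation between t=11.200 (-0.15680) and t=11.220 (-0.17680) → t≈11.213

t = 11.213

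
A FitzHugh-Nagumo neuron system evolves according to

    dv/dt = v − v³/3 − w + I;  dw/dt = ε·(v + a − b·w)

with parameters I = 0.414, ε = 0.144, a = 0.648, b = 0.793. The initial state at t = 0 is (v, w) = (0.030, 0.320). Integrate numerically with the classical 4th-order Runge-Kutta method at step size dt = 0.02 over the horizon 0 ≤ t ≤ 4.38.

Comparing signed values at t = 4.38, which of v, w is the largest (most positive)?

largest component: v

t=0.000: state=(0.030, 0.320)
step 1 (dt=0.02): k1=(0.124, 0.061), k2=(0.125, 0.061), k3=(0.125, 0.061), k4=(0.125, 0.061); state += dt/6·(k1+2k2+2k3+k4)
t=0.020: state=(0.032, 0.321)
t=0.040: state=(0.035, 0.322)
t=0.060: state=(0.038, 0.324)
continuing one RK4 step at a time; state shown every 10 steps (Δt=0.2):
t=0.200: state=(0.056, 0.332)
t=0.400: state=(0.085, 0.345)
t=0.600: state=(0.118, 0.359)
t=0.800: state=(0.154, 0.373)
t=1.000: state=(0.196, 0.388)
t=1.200: state=(0.242, 0.404)
t=1.400: state=(0.295, 0.421)
t=1.600: state=(0.354, 0.439)
t=1.800: state=(0.420, 0.459)
t=2.000: state=(0.494, 0.480)
t=2.200: state=(0.576, 0.503)
t=2.400: state=(0.663, 0.527)
t=2.600: state=(0.756, 0.554)
t=2.800: state=(0.851, 0.583)
t=3.000: state=(0.945, 0.614)
t=3.200: state=(1.035, 0.647)
t=3.400: state=(1.117, 0.681)
t=3.600: state=(1.189, 0.717)
t=3.800: state=(1.247, 0.754)
t=4.000: state=(1.293, 0.792)
t=4.200: state=(1.326, 0.830)
t=4.380: state=(1.345, 0.864)
compare at T: v=1.345, w=0.864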